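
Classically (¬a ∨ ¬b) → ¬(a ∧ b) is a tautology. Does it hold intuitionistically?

Yes

This is a constructively valid De Morgan direction (disjunction of negations to negated conjunction), which is intuitionistically derivable.
If ¬a holds at a world then no accessible world forces a, hence none forces a ∧ b; likewise for ¬b.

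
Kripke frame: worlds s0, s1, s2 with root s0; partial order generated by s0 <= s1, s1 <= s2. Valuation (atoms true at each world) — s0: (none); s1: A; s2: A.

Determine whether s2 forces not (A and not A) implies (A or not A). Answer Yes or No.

s2 forces not (A and not A) implies (A or not A): every world accessible from s2 that forces not (A and not A) (namely s2) also forces A or not A.

Yes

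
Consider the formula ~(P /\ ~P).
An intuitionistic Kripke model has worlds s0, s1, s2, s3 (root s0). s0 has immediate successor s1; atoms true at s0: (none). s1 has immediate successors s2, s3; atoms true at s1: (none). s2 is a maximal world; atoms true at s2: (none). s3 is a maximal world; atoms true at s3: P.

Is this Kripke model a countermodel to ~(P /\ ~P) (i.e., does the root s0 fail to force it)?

No

s0 ||- ~(P /\ ~P): no world accessible from s0 forces P /\ ~P.
So the root s0 forces ~(P /\ ~P); the model is not a countermodel.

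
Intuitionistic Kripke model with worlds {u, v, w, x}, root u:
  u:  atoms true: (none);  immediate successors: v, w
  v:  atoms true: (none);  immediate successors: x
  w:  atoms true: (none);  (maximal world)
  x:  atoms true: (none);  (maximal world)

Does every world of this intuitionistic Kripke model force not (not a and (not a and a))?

Yes

u forces not (not a and (not a and a)): no world accessible from u forces not a and (not a and a).
Since the root u forces not (not a and (not a and a)) and forcing is persistent (monotone upward), every world forces it.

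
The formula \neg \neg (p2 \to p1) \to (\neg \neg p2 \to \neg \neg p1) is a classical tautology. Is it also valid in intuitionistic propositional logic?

This is the distribution of double negation over implication, which is intuitionistically derivable.
Assume \neg \neg (p2 \to p1) and \neg \neg p2; suppose \neg p1. Then p2 \to p1 would give \neg p2 (by contraposition), contradicting \neg \neg p2; so \neg (p2 \to p1), contradicting \neg \neg (p2 \to p1). Hence \neg \neg p1.

Yes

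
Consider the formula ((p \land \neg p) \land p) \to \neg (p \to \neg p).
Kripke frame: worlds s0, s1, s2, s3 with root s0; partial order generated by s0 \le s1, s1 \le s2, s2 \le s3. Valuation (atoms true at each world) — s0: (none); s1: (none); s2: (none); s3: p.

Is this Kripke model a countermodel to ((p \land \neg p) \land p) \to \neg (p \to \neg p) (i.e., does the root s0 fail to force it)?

s0 \Vdash ((p \land \neg p) \land p) \to \neg (p \to \neg p) vacuously: no world accessible from s0 forces the antecedent (p \land \neg p) \land p.
So the root s0 forces ((p \land \neg p) \land p) \to \neg (p \to \neg p); the model is not a countermodel.

No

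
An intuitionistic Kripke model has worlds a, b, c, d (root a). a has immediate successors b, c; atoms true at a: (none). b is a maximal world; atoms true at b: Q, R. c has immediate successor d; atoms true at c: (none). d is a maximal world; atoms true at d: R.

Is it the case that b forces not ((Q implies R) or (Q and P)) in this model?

No

b does not force not ((Q implies R) or (Q and P)) since b is accessible from b and b forces (Q implies R) or (Q and P).
b forces (Q implies R) or (Q and P) via the disjunct Q implies R.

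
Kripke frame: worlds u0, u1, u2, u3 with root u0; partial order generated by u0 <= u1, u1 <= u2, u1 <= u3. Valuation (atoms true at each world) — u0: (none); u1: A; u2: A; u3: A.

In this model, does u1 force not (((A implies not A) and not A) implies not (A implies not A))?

u1 does not force not (((A implies not A) and not A) implies not (A implies not A)) since u1 is accessible from u1 and u1 forces ((A implies not A) and not A) implies not (A implies not A).
u1 forces ((A implies not A) and not A) implies not (A implies not A) vacuously: no world accessible from u1 forces the antecedent (A implies not A) and not A.

No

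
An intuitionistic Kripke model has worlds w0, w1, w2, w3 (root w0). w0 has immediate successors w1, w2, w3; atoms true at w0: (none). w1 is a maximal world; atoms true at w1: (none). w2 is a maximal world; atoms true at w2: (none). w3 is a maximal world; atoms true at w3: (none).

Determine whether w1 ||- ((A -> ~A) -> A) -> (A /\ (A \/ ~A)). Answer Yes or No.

w1 ||- ((A -> ~A) -> A) -> (A /\ (A \/ ~A)) vacuously: no world accessible from w1 forces the antecedent (A -> ~A) -> A.

Yes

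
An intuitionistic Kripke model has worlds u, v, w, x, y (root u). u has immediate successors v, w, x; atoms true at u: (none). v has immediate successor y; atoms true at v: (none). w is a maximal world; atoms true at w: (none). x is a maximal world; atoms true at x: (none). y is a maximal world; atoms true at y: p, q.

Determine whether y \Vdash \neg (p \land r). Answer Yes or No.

y \Vdash \neg (p \land r): no world accessible from y forces p \land r.

Yes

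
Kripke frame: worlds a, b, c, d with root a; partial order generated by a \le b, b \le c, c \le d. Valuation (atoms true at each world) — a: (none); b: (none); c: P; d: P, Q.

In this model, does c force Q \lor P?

c \Vdash Q \lor P via the disjunct P.

Yes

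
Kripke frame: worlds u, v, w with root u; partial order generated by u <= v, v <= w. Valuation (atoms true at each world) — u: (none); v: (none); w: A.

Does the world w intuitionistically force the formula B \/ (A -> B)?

w ||-/- B \/ (A -> B): neither disjunct is forced at w.
w lacks atom B, so w ||-/- B.

No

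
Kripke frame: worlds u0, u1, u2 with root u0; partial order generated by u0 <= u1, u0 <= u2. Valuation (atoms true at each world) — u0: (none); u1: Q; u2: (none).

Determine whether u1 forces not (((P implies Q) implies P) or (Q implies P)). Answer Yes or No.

Yes

u1 forces not (((P implies Q) implies P) or (Q implies P)): no world accessible from u1 forces ((P implies Q) implies P) or (Q implies P).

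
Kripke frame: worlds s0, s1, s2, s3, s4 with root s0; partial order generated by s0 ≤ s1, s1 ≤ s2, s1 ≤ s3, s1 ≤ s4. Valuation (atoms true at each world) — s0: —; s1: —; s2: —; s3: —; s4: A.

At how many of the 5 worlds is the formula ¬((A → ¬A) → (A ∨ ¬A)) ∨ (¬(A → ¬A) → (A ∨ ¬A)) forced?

s0: forces it.
s1: forces it.
s2: forces it.
s3: forces it.
s4: forces it.
Worlds forcing the formula: {s0, s1, s2, s3, s4}.

5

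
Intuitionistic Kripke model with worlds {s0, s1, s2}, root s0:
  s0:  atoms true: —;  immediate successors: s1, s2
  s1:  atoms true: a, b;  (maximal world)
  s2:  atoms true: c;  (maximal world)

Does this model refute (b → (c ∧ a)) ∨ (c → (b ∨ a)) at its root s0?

Yes

s0 ⊮ (b → (c ∧ a)) ∨ (c → (b ∨ a)): neither disjunct is forced at s0.
s0 ⊮ b → (c ∧ a): at the accessible world s1, s1 ⊩ b but s1 ⊮ c ∧ a.
s1 ⊮ c ∧ a since s1 fails c.
So the root s0 does not force (b → (c ∧ a)) ∨ (c → (b ∨ a)); the model is a countermodel.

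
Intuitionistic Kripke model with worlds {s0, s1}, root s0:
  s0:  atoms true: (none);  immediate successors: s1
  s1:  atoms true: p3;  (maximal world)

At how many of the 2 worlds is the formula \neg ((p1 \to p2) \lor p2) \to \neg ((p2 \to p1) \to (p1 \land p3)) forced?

2

s0: forces it.
s1: forces it.
Worlds forcing the formula: {s0, s1}.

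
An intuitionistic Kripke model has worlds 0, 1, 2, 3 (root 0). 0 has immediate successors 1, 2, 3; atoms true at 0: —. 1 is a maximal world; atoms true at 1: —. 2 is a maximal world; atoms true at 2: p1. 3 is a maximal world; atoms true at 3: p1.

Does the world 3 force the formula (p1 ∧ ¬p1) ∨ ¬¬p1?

Yes

3 ⊩ (p1 ∧ ¬p1) ∨ ¬¬p1 via the disjunct ¬¬p1.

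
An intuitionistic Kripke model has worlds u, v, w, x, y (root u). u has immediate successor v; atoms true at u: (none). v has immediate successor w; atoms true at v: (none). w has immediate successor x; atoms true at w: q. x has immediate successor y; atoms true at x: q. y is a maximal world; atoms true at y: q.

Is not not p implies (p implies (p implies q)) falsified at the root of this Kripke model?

u forces not not p implies (p implies (p implies q)) vacuously: no world accessible from u forces the antecedent not not p.
So the root u forces not not p implies (p implies (p implies q)); the model is not a countermodel.

No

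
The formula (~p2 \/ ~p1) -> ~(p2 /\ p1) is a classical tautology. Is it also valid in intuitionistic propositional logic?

Yes

This is a constructively valid De Morgan direction (disjunction of negations to negated conjunction), which is intuitionistically derivable.
If ~p2 holds at a world then no accessible world forces p2, hence none forces p2 /\ p1; likewise for ~p1.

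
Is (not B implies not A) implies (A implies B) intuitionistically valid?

This is the converse of contraposition, which is not intuitionistically valid.
A Kripke countermodel: worlds s0, s1; order generated by s0 <= s1; atoms true at each world — s0:{A}; s1:{A,B}.
s0 does not force (not B implies not A) implies (A implies B): already at s0 itself, s0 forces not B implies not A but s0 does not force A implies B.
s0 does not force A implies B: already at s0 itself, s0 forces A but s0 does not force B.
s0 lacks atom B, so s0 does not force B.
So the root s0 does not force the formula.

No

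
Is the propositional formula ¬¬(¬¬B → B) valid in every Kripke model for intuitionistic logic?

Yes

This is the double negation of double-negation elimination, which is intuitionistically derivable.
By Glivenko's theorem the double negation of any classical propositional tautology is intuitionistically provable; ¬¬B → B is classically a tautology.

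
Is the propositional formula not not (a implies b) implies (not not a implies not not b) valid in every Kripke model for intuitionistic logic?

Yes

This is the distribution of double negation over implication, which is intuitionistically derivable.
Assume not not (a implies b) and not not a; suppose not b. Then a implies b would give not a (by contraposition), contradicting not not a; so not (a implies b), contradicting not not (a implies b). Hence not not b.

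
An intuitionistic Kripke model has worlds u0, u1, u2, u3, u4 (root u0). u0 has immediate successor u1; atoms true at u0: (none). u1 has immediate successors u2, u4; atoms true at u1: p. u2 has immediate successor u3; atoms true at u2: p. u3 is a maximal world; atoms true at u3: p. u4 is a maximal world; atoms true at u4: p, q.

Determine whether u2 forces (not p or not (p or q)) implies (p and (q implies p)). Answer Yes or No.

Yes

u2 forces (not p or not (p or q)) implies (p and (q implies p)) vacuously: no world accessible from u2 forces the antecedent not p or not (p or q).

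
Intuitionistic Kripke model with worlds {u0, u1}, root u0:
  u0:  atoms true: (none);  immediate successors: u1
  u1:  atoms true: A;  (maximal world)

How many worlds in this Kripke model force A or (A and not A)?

u0: does not force it — u0 does not force A or (A and not A): neither disjunct is forced at u0.
u1: forces it.
Worlds forcing the formula: {u1}.

1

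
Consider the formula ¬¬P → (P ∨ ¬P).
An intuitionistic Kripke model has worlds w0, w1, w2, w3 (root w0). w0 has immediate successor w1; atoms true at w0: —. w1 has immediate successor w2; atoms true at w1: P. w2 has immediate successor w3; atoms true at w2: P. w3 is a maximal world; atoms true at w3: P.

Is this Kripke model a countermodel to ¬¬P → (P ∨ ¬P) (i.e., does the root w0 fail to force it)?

w0 ⊮ ¬¬P → (P ∨ ¬P): already at w0 itself, w0 ⊩ ¬¬P but w0 ⊮ P ∨ ¬P.
w0 ⊮ P ∨ ¬P: neither disjunct is forced at w0.
w0 lacks atom P, so w0 ⊮ P.
So the root w0 does not force ¬¬P → (P ∨ ¬P); the model is a countermodel.

Yes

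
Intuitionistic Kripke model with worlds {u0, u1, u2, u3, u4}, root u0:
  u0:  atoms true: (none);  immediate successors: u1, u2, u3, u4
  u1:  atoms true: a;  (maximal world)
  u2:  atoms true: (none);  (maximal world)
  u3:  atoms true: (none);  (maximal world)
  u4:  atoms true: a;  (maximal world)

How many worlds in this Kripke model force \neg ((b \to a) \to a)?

2

u0: does not force it — u0 \nVdash \neg ((b \to a) \to a) since u1 is accessible from u0 and u1 \Vdash (b \to a) \to a.
u1: does not force it.
u2: forces it.
u3: forces it.
u4: does not force it.
Worlds forcing the formula: {u2, u3}.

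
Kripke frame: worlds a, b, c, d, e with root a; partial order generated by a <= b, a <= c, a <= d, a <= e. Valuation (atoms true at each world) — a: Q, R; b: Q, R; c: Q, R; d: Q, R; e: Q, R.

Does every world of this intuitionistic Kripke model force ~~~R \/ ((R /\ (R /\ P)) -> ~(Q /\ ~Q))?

a ||- ~~~R \/ ((R /\ (R /\ P)) -> ~(Q /\ ~Q)) via the disjunct (R /\ (R /\ P)) -> ~(Q /\ ~Q).
Since the root a forces ~~~R \/ ((R /\ (R /\ P)) -> ~(Q /\ ~Q)) and forcing is persistent (monotone upward), every world forces it.

Yes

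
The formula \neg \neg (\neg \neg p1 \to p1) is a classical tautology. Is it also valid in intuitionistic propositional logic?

Yes

This is the double negation of double-negation elimination, which is intuitionistically derivable.
By Glivenko's theorem the double negation of any classical propositional tautology is intuitionistically provable; \neg \neg p1 \to p1 is classically a tautology.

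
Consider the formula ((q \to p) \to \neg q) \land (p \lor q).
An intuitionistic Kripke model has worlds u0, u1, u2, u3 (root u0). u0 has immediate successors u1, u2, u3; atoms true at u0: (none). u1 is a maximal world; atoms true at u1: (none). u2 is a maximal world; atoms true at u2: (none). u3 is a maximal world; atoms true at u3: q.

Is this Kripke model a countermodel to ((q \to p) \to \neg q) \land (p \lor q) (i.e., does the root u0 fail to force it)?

u0 \nVdash ((q \to p) \to \neg q) \land (p \lor q) since u0 fails p \lor q.
So the root u0 does not force ((q \to p) \to \neg q) \land (p \lor q); the model is a countermodel.

Yes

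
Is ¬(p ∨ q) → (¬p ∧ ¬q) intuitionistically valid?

This is a constructively valid De Morgan direction (negated disjunction to conjunction of negations), which is intuitionistically derivable.
From ¬(p ∨ q): if p held then p ∨ q would, contradiction — so ¬p; similarly ¬q.

Yes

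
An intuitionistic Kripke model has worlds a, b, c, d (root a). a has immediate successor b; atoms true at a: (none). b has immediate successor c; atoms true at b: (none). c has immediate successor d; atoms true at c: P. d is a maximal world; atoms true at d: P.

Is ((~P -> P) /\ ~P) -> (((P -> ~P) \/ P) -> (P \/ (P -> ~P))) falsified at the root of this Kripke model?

No

a ||- ((~P -> P) /\ ~P) -> (((P -> ~P) \/ P) -> (P \/ (P -> ~P))) vacuously: no world accessible from a forces the antecedent (~P -> P) /\ ~P.
So the root a forces ((~P -> P) /\ ~P) -> (((P -> ~P) \/ P) -> (P \/ (P -> ~P))); the model is not a countermodel.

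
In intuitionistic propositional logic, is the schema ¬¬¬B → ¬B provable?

Yes

This is triple-negation reduction, which is intuitionistically derivable.
Assume ¬¬¬B and suppose B. Then ¬¬B (double-negation introduction), contradicting ¬¬¬B. So ¬B.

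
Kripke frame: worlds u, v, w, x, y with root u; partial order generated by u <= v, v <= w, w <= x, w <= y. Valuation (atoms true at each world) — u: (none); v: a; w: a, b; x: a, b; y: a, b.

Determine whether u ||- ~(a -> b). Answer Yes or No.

No

u ||-/- ~(a -> b) since w is accessible from u and w ||- a -> b.
w ||- a -> b: every world accessible from w that forces a (namely w, x, y) also forces b.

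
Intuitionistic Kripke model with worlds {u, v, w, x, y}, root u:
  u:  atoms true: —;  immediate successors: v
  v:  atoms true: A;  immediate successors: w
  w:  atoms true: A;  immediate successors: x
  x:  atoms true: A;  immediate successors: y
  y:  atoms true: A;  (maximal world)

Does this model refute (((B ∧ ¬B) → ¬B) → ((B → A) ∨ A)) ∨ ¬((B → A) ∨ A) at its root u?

No

u ⊩ (((B ∧ ¬B) → ¬B) → ((B → A) ∨ A)) ∨ ¬((B → A) ∨ A) via the disjunct ((B ∧ ¬B) → ¬B) → ((B → A) ∨ A).
So the root u forces (((B ∧ ¬B) → ¬B) → ((B → A) ∨ A)) ∨ ¬((B → A) ∨ A); the model is not a countermodel.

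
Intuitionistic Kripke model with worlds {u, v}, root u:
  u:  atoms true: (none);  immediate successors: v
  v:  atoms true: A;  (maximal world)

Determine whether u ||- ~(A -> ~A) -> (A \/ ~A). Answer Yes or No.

No

u ||-/- ~(A -> ~A) -> (A \/ ~A): already at u itself, u ||- ~(A -> ~A) but u ||-/- A \/ ~A.
u ||-/- A \/ ~A: neither disjunct is forced at u.
u lacks atom A, so u ||-/- A.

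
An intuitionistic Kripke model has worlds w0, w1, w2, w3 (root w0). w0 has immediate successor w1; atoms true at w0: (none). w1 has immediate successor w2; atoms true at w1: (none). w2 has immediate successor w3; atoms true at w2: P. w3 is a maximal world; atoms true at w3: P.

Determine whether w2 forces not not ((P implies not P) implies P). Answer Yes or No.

w2 forces not not ((P implies not P) implies P): no world accessible from w2 forces not ((P implies not P) implies P).

Yes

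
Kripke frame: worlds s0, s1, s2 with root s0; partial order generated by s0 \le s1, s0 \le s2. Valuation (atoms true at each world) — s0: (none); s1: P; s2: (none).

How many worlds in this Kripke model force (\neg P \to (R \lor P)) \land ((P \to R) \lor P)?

1

s0: does not force it — s0 \nVdash (\neg P \to (R \lor P)) \land ((P \to R) \lor P) since s0 fails \neg P \to (R \lor P).
s1: forces it.
s2: does not force it — s2 \nVdash (\neg P \to (R \lor P)) \land ((P \to R) \lor P) since s2 fails \neg P \to (R \lor P).
Worlds forcing the formula: {s1}.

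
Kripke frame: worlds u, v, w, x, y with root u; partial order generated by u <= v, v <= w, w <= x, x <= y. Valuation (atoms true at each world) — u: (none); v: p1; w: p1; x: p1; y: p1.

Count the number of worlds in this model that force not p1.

0

u: does not force it — u does not force not p1 since v is accessible from u and v forces p1.
v: does not force it.
w: does not force it.
x: does not force it.
y: does not force it.
Worlds forcing the formula: { }.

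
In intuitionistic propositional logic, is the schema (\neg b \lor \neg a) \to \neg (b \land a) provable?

Yes

This is a constructively valid De Morgan direction (disjunction of negations to negated conjunction), which is intuitionistically derivable.
If \neg b holds at a world then no accessible world forces b, hence none forces b \land a; likewise for \neg a.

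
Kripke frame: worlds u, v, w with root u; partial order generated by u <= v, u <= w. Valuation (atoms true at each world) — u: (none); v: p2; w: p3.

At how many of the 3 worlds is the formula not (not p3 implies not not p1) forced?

1

u: does not force it — u does not force not (not p3 implies not not p1) since w is accessible from u and w forces not p3 implies not not p1.
v: forces it.
w: does not force it.
Worlds forcing the formula: {v}.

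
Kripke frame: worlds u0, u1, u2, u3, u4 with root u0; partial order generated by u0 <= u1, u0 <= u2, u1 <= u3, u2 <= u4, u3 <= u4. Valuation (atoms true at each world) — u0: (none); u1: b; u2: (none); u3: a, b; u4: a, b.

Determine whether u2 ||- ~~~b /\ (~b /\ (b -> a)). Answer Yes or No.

No

u2 ||-/- ~~~b /\ (~b /\ (b -> a)) since u2 fails ~~~b.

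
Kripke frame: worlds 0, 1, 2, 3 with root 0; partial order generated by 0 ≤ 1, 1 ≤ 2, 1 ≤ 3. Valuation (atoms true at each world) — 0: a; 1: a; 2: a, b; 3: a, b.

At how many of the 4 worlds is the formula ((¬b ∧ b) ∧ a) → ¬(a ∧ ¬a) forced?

0: forces it.
1: forces it.
2: forces it.
3: forces it.
Worlds forcing the formula: {0, 1, 2, 3}.

4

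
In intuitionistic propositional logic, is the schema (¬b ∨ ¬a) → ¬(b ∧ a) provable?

This is a constructively valid De Morgan direction (disjunction of negations to negated conjunction), which is intuitionistically derivable.
If ¬b holds at a world then no accessible world forces b, hence none forces b ∧ a; likewise for ¬a.

Yes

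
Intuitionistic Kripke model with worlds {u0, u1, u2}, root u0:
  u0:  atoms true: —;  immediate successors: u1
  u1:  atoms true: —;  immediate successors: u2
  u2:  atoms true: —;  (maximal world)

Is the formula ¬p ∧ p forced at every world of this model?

No

Not every world: u0 ⊮ ¬p ∧ p.
u0 ⊮ ¬p ∧ p since u0 fails p.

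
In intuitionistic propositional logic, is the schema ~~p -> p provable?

No

This is double-negation elimination, which is not intuitionistically valid.
A Kripke countermodel: worlds u0, u1; order generated by u0 <= u1; atoms true at each world — u0:{}; u1:{p}.
u0 ||-/- ~~p -> p: already at u0 itself, u0 ||- ~~p but u0 ||-/- p.
u0 lacks atom p, so u0 ||-/- p.
So the root u0 does not force the formula.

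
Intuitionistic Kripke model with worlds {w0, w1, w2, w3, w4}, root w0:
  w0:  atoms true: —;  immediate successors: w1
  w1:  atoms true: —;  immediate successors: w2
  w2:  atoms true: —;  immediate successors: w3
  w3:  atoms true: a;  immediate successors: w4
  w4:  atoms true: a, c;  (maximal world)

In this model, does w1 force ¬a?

w1 ⊮ ¬a since w3 is accessible from w1 and w3 ⊩ a.

No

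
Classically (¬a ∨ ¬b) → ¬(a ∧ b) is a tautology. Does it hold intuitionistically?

This is a constructively valid De Morgan direction (disjunction of negations to negated conjunction), which is intuitionistically derivable.
If ¬a holds at a world then no accessible world forces a, hence none forces a ∧ b; likewise for ¬b.

Yes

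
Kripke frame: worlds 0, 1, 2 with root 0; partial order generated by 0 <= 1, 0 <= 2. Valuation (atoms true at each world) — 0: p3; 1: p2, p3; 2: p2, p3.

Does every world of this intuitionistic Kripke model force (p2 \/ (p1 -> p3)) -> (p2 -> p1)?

Not every world: 0 ||-/- (p2 \/ (p1 -> p3)) -> (p2 -> p1).
0 ||-/- (p2 \/ (p1 -> p3)) -> (p2 -> p1): already at 0 itself, 0 ||- p2 \/ (p1 -> p3) but 0 ||-/- p2 -> p1.
0 ||-/- p2 -> p1: at the accessible world 1, 1 ||- p2 but 1 ||-/- p1.
1 lacks atom p1, so 1 ||-/- p1.

No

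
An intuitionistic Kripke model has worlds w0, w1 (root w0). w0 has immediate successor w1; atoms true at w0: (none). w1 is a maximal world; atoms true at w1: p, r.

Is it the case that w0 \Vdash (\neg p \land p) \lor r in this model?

No

w0 \nVdash (\neg p \land p) \lor r: neither disjunct is forced at w0.
w0 \nVdash \neg p \land p since w0 fails \neg p.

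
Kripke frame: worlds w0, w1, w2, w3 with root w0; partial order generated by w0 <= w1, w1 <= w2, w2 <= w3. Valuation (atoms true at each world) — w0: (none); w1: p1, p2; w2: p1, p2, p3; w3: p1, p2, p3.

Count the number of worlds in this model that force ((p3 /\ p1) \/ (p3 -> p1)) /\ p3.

2

w0: does not force it — w0 ||-/- ((p3 /\ p1) \/ (p3 -> p1)) /\ p3 since w0 fails p3.
w1: does not force it — w1 ||-/- ((p3 /\ p1) \/ (p3 -> p1)) /\ p3 since w1 fails p3.
w2: forces it.
w3: forces it.
Worlds forcing the formula: {w2, w3}.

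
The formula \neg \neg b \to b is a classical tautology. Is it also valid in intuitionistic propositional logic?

This is double-negation elimination, which is not intuitionistically valid.
A Kripke countermodel: worlds w0, w1; order generated by w0 \le w1; atoms true at each world — w0:{}; w1:{b}.
w0 \nVdash \neg \neg b \to b: already at w0 itself, w0 \Vdash \neg \neg b but w0 \nVdash b.
w0 lacks atom b, so w0 \nVdash b.
So the root w0 does not force the formula.

No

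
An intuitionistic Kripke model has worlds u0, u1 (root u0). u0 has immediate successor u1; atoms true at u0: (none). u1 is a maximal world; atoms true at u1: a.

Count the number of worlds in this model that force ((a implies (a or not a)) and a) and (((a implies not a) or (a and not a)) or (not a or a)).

u0: does not force it — u0 does not force ((a implies (a or not a)) and a) and (((a implies not a) or (a and not a)) or (not a or a)) since u0 fails (a implies (a or not a)) and a.
u1: forces it.
Worlds forcing the formula: {u1}.

1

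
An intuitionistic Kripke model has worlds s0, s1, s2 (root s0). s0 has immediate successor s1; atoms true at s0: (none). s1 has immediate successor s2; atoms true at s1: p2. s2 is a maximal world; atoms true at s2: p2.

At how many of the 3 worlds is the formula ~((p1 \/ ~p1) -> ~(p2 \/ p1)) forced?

s0: forces it.
s1: forces it.
s2: forces it.
Worlds forcing the formula: {s0, s1, s2}.

3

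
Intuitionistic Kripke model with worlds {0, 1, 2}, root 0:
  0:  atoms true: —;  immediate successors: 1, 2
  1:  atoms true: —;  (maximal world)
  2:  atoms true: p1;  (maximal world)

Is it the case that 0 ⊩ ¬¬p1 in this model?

No

0 ⊮ ¬¬p1 since 1 is accessible from 0 and 1 ⊩ ¬p1.
1 ⊩ ¬p1: no world accessible from 1 forces p1.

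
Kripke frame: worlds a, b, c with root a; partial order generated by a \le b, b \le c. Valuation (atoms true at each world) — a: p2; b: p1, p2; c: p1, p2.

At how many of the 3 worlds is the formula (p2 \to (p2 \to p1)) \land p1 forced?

a: does not force it — a \nVdash (p2 \to (p2 \to p1)) \land p1 since a fails p2 \to (p2 \to p1).
b: forces it.
c: forces it.
Worlds forcing the formula: {b, c}.

2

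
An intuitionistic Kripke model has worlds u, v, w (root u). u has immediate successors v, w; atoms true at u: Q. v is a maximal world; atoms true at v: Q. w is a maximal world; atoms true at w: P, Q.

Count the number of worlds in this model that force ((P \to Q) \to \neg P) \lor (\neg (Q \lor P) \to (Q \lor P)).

u: forces it.
v: forces it.
w: forces it.
Worlds forcing the formula: {u, v, w}.

3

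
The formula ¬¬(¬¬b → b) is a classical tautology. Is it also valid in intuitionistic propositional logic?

Yes

This is the double negation of double-negation elimination, which is intuitionistically derivable.
By Glivenko's theorem the double negation of any classical propositional tautology is intuitionistically provable; ¬¬b → b is classically a tautology.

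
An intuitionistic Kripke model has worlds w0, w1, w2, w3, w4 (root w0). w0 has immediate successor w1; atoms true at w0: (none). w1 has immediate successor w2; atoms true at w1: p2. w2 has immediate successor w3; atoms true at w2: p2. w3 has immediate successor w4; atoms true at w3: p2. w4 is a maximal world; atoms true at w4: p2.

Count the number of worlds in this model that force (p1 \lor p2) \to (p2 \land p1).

0

w0: does not force it — w0 \nVdash (p1 \lor p2) \to (p2 \land p1): at the accessible world w1, w1 \Vdash p1 \lor p2 but w1 \nVdash p2 \land p1.
w1: does not force it.
w2: does not force it.
w3: does not force it.
w4: does not force it.
Worlds forcing the formula: { }.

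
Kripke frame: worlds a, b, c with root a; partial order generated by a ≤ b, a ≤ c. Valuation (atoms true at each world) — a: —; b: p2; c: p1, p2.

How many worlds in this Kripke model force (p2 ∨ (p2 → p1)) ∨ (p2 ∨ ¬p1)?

a: does not force it — a ⊮ (p2 ∨ (p2 → p1)) ∨ (p2 ∨ ¬p1): neither disjunct is forced at a.
b: forces it.
c: forces it.
Worlds forcing the formula: {b, c}.

2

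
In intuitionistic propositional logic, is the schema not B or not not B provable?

This is the weak law of excluded middle, which is not intuitionistically valid.
A Kripke countermodel: worlds s0, s1, s2; order generated by s0 <= s1, s0 <= s2; atoms true at each world — s0:{}; s1:{B}; s2:{}.
s0 does not force not B or not not B: neither disjunct is forced at s0.
s0 does not force not B since s1 is accessible from s0 and s1 forces B.
So the root s0 does not force the formula.

No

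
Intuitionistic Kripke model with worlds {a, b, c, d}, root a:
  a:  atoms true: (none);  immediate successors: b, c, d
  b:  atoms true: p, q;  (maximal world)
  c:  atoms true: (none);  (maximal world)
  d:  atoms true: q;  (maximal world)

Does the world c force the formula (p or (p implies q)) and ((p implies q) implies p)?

c does not force (p or (p implies q)) and ((p implies q) implies p) since c fails (p implies q) implies p.

No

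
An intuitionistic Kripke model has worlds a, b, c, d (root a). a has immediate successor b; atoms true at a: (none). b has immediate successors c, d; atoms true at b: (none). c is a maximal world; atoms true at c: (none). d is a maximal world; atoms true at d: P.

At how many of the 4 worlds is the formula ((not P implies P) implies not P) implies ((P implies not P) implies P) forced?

a: does not force it — a does not force ((not P implies P) implies not P) implies ((P implies not P) implies P): at the accessible world c, c forces (not P implies P) implies not P but c does not force (P implies not P) implies P.
b: does not force it — b does not force ((not P implies P) implies not P) implies ((P implies not P) implies P): at the accessible world c, c forces (not P implies P) implies not P but c does not force (P implies not P) implies P.
c: does not force it.
d: forces it.
Worlds forcing the formula: {d}.

1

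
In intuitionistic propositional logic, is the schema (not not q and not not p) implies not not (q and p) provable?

This is the distribution of double negation over conjunction, which is intuitionistically derivable.
Assume not not q, not not p, and not (q and p). From q we'd get not p (since q and p is refuted), contradicting not not p; so not q, contradicting not not q.

Yes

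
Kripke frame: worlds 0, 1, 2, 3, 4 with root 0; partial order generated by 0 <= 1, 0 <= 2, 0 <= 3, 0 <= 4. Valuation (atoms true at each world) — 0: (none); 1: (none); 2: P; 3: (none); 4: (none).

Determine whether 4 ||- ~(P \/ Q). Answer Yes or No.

Yes

4 ||- ~(P \/ Q): no world accessible from 4 forces P \/ Q.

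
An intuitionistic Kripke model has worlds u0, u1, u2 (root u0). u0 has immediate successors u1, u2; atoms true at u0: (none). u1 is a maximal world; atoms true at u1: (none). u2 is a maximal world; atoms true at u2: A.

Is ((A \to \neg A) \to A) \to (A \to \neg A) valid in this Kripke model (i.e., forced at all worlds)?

Not every world: u0 \nVdash ((A \to \neg A) \to A) \to (A \to \neg A).
u0 \nVdash ((A \to \neg A) \to A) \to (A \to \neg A): at the accessible world u2, u2 \Vdash (A \to \neg A) \to A but u2 \nVdash A \to \neg A.
u2 \nVdash A \to \neg A: already at u2 itself, u2 \Vdash A but u2 \nVdash \neg A.

No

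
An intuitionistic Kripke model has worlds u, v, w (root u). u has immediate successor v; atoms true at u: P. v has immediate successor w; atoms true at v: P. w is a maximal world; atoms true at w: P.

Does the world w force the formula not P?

w does not force not P since w is accessible from w and w forces P.

No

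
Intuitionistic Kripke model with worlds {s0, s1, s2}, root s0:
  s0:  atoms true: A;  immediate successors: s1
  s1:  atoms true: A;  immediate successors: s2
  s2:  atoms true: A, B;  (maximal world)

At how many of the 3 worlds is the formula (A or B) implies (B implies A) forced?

3

s0: forces it.
s1: forces it.
s2: forces it.
Worlds forcing the formula: {s0, s1, s2}.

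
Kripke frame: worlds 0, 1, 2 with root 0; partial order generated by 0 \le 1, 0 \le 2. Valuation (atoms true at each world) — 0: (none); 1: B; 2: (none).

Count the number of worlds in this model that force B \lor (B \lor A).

0: does not force it — 0 \nVdash B \lor (B \lor A): neither disjunct is forced at 0.
1: forces it.
2: does not force it.
Worlds forcing the formula: {1}.

1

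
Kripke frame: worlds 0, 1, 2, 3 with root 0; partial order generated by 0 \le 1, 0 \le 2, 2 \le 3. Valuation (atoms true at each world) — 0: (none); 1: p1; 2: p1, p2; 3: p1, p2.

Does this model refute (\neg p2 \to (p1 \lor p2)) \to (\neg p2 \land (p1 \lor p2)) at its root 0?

Yes

0 \nVdash (\neg p2 \to (p1 \lor p2)) \to (\neg p2 \land (p1 \lor p2)): already at 0 itself, 0 \Vdash \neg p2 \to (p1 \lor p2) but 0 \nVdash \neg p2 \land (p1 \lor p2).
0 \nVdash \neg p2 \land (p1 \lor p2) since 0 fails \neg p2.
So the root 0 does not force (\neg p2 \to (p1 \lor p2)) \to (\neg p2 \land (p1 \lor p2)); the model is a countermodel.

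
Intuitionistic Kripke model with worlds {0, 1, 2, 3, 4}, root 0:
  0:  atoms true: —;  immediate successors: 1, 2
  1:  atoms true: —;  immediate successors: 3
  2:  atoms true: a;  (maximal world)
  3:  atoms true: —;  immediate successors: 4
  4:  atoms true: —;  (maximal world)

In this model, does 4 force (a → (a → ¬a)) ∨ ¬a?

Yes

4 ⊩ (a → (a → ¬a)) ∨ ¬a via the disjunct a → (a → ¬a).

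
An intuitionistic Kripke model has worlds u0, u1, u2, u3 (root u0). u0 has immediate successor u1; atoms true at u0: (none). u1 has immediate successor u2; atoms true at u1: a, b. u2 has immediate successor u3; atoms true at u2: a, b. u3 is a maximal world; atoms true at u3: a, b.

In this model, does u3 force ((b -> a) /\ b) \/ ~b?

u3 ||- ((b -> a) /\ b) \/ ~b via the disjunct (b -> a) /\ b.

Yes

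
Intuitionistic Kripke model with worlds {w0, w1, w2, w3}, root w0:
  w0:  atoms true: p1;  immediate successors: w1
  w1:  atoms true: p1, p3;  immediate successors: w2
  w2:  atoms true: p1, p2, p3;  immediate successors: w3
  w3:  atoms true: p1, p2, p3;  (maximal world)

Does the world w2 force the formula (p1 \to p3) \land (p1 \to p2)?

Yes

w2 \Vdash (p1 \to p3) \land (p1 \to p2) since w2 forces both conjuncts.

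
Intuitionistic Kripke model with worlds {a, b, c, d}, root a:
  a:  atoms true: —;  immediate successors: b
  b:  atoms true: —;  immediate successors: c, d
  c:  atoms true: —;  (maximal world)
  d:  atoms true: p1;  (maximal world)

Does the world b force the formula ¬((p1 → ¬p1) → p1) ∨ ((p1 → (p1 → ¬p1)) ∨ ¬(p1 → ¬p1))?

No

b ⊮ ¬((p1 → ¬p1) → p1) ∨ ((p1 → (p1 → ¬p1)) ∨ ¬(p1 → ¬p1)): neither disjunct is forced at b.
b ⊮ ¬((p1 → ¬p1) → p1) since d is accessible from b and d ⊩ (p1 → ¬p1) → p1.
d ⊩ (p1 → ¬p1) → p1 vacuously: no world accessible from d forces the antecedent p1 → ¬p1.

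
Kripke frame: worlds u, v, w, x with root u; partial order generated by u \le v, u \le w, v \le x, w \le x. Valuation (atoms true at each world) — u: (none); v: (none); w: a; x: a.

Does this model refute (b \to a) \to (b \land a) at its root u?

Yes

u \nVdash (b \to a) \to (b \land a): already at u itself, u \Vdash b \to a but u \nVdash b \land a.
u \nVdash b \land a since u fails b.
So the root u does not force (b \to a) \to (b \land a); the model is a countermodel.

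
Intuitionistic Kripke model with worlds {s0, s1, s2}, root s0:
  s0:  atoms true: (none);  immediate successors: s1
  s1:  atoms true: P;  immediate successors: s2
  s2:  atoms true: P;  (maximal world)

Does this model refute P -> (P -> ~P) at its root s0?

Yes

s0 ||-/- P -> (P -> ~P): at the accessible world s1, s1 ||- P but s1 ||-/- P -> ~P.
s1 ||-/- P -> ~P: already at s1 itself, s1 ||- P but s1 ||-/- ~P.
s1 ||-/- ~P since s1 is accessible from s1 and s1 ||- P.
So the root s0 does not force P -> (P -> ~P); the model is a countermodel.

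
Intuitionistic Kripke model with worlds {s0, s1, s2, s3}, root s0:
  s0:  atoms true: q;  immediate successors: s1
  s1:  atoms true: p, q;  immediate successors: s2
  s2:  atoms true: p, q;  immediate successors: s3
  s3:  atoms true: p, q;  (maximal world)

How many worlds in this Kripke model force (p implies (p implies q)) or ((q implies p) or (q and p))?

4

s0: forces it.
s1: forces it.
s2: forces it.
s3: forces it.
Worlds forcing the formula: {s0, s1, s2, s3}.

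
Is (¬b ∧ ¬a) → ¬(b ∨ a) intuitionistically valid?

Yes

This is a constructively valid De Morgan direction (conjunction of negations to negated disjunction), which is intuitionistically derivable.
If both ¬b and ¬a hold at a world, no accessible world forces b or forces a, so none forces b ∨ a.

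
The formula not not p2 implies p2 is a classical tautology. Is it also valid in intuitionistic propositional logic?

No

This is double-negation elimination, which is not intuitionistically valid.
A Kripke countermodel: worlds s0, s1; order generated by s0 <= s1; atoms true at each world — s0:{}; s1:{p2}.
s0 does not force not not p2 implies p2: already at s0 itself, s0 forces not not p2 but s0 does not force p2.
s0 lacks atom p2, so s0 does not force p2.
So the root s0 does not force the formula.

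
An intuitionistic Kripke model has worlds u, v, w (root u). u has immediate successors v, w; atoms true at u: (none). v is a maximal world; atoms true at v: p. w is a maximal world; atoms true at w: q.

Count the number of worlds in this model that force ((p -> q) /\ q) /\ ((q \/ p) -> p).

u: does not force it — u ||-/- ((p -> q) /\ q) /\ ((q \/ p) -> p) since u fails (p -> q) /\ q.
v: does not force it — v ||-/- ((p -> q) /\ q) /\ ((q \/ p) -> p) since v fails (p -> q) /\ q.
w: does not force it.
Worlds forcing the formula: { }.

0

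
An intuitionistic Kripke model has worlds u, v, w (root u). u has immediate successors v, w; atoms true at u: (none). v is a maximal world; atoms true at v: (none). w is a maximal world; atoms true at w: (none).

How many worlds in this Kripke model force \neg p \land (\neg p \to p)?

u: does not force it — u \nVdash \neg p \land (\neg p \to p) since u fails \neg p \to p.
v: does not force it — v \nVdash \neg p \land (\neg p \to p) since v fails \neg p \to p.
w: does not force it.
Worlds forcing the formula: { }.

0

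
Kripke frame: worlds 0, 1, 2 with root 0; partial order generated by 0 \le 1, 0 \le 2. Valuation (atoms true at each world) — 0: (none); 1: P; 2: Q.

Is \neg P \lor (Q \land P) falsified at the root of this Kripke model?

0 \nVdash \neg P \lor (Q \land P): neither disjunct is forced at 0.
0 \nVdash \neg P since 1 is accessible from 0 and 1 \Vdash P.
So the root 0 does not force \neg P \lor (Q \land P); the model is a countermodel.

Yes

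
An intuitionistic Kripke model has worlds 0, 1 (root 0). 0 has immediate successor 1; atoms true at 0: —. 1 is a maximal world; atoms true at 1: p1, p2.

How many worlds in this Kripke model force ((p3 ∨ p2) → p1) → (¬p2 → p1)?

0: forces it.
1: forces it.
Worlds forcing the formula: {0, 1}.

2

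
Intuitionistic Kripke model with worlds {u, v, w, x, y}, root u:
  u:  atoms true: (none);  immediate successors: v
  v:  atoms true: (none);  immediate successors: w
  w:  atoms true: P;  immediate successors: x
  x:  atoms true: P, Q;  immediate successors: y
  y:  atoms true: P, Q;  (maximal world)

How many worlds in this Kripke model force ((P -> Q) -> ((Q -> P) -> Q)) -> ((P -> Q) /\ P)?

u: does not force it — u ||-/- ((P -> Q) -> ((Q -> P) -> Q)) -> ((P -> Q) /\ P): already at u itself, u ||- (P -> Q) -> ((Q -> P) -> Q) but u ||-/- (P -> Q) /\ P.
v: does not force it.
w: does not force it.
x: forces it.
y: forces it.
Worlds forcing the formula: {x, y}.

2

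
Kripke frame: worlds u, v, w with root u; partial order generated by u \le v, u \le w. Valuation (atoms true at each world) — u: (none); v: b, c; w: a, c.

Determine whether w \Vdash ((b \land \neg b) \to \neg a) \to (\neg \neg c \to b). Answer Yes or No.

No

w \nVdash ((b \land \neg b) \to \neg a) \to (\neg \neg c \to b): already at w itself, w \Vdash (b \land \neg b) \to \neg a but w \nVdash \neg \neg c \to b.
w \nVdash \neg \neg c \to b: already at w itself, w \Vdash \neg \neg c but w \nVdash b.
w lacks atom b, so w \nVdash b.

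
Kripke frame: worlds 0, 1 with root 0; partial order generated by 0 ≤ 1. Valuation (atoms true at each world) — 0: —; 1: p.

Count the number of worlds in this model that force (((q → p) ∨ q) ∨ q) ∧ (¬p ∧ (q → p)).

0

0: does not force it — 0 ⊮ (((q → p) ∨ q) ∨ q) ∧ (¬p ∧ (q → p)) since 0 fails ¬p ∧ (q → p).
1: does not force it — 1 ⊮ (((q → p) ∨ q) ∨ q) ∧ (¬p ∧ (q → p)) since 1 fails ¬p ∧ (q → p).
Worlds forcing the formula: { }.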